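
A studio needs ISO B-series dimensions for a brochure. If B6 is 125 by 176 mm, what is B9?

44 × 62 mm

B7: ⌊176/2⌋ × 125 = 88 × 125 mm
B8: ⌊125/2⌋ × 88 = 62 × 88 mm
B9: ⌊88/2⌋ × 62 = 44 × 62 mm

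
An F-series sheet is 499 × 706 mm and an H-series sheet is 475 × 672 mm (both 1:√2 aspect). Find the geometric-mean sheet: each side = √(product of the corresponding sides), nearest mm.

487 × 689 mm

Short side: √(499 · 475) = √237025 ≈ 486.9 → 487 mm
Long side: √(706 · 672) = √474432 ≈ 688.8 → 689 mm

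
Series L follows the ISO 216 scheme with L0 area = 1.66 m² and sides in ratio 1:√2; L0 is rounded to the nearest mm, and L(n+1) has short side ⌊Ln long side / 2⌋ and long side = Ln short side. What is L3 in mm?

Let L0's short side be w mm. w · w√2 = 1.66 m² = 1,660,000 mm², so w ≈ 1083.4 mm and w√2 ≈ 1532.2 mm → L0 = 1083 × 1532 mm.
L1: ⌊1532/2⌋ × 1083 = 766 × 1083 mm
L2: ⌊1083/2⌋ × 766 = 541 × 766 mm
L3: ⌊766/2⌋ × 541 = 383 × 541 mm

383 × 541 mm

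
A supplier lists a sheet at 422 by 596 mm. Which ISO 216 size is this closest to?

A2 (420 × 594 mm)

Aspect ratio 596/422 ≈ 1.412 — close to the ISO √2 ≈ 1.414.
In the A-series (A0 area = 1 m²): A2 = 420 × 594 mm.
Off by 4 mm total — nearest standard size.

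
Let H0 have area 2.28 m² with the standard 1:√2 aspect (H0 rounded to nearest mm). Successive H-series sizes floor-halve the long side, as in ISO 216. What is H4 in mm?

Let H0's short side be w mm. w · w√2 = 2.28 m² = 2,280,000 mm², so w ≈ 1269.7 mm and w√2 ≈ 1795.7 mm → H0 = 1270 × 1796 mm.
H1: ⌊1796/2⌋ × 1270 = 898 × 1270 mm
H2: ⌊1270/2⌋ × 898 = 635 × 898 mm
H3: ⌊898/2⌋ × 635 = 449 × 635 mm
H4: ⌊635/2⌋ × 449 = 317 × 449 mm

317 × 449 mm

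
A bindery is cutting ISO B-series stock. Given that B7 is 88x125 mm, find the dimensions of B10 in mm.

B8: ⌊125/2⌋ × 88 = 62 × 88 mm
B9: ⌊88/2⌋ × 62 = 44 × 62 mm
B10: ⌊62/2⌋ × 44 = 31 × 44 mm

31 × 44 mm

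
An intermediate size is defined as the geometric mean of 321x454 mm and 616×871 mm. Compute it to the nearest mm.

Short side: √(321 · 616) = √197736 ≈ 444.7 → 445 mm
Long side: √(454 · 871) = √395434 ≈ 628.8 → 629 mm

445 × 629 mm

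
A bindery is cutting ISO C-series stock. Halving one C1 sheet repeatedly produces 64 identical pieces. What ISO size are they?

C7

64 = 2^6, so 6 halving steps.
C1 → C2 → … → C7 after 6 steps.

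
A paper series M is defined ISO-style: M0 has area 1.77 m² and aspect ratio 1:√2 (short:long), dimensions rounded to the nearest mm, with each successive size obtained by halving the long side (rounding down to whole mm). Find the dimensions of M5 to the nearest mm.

197 × 279 mm

Let M0's short side be w mm. w · w√2 = 1.77 m² = 1,770,000 mm², so w ≈ 1118.7 mm and w√2 ≈ 1582.1 mm → M0 = 1119 × 1582 mm.
M1: ⌊1582/2⌋ × 1119 = 791 × 1119 mm
M2: ⌊1119/2⌋ × 791 = 559 × 791 mm
M3: ⌊791/2⌋ × 559 = 395 × 559 mm
M4: ⌊559/2⌋ × 395 = 279 × 395 mm
M5: ⌊395/2⌋ × 279 = 197 × 279 mm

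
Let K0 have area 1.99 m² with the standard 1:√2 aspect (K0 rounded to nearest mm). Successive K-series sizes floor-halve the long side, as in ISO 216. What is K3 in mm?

Let K0's short side be w mm. w · w√2 = 1.99 m² = 1,990,000 mm², so w ≈ 1186.2 mm and w√2 ≈ 1677.6 mm → K0 = 1186 × 1678 mm.
K1: ⌊1678/2⌋ × 1186 = 839 × 1186 mm
K2: ⌊1186/2⌋ × 839 = 593 × 839 mm
K3: ⌊839/2⌋ × 593 = 419 × 593 mm

419 × 593 mm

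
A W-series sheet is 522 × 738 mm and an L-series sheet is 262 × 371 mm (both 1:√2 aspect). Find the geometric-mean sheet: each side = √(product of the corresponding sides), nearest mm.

Short side: √(522 · 262) = √136764 ≈ 369.8 → 370 mm
Long side: √(738 · 371) = √273798 ≈ 523.3 → 523 mm

370 × 523 mm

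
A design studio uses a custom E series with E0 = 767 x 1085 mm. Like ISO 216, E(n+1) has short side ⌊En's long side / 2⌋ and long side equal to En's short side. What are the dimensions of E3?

E1: ⌊1085/2⌋ × 767 = 542 × 767 mm
E2: ⌊767/2⌋ × 542 = 383 × 542 mm
E3: ⌊542/2⌋ × 383 = 271 × 383 mm

271 × 383 mm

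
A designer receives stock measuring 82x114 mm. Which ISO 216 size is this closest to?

Aspect ratio 114/82 ≈ 1.390 (ISO target is √2 ≈ 1.414).
In the C-series (envelope sizes, between A and B): C7 = 81 × 114 mm.
Off by 1 mm total — nearest standard size.

C7 (81 × 114 mm)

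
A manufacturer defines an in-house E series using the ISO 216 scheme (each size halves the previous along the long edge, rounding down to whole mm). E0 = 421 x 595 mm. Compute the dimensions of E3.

E1: ⌊595/2⌋ × 421 = 297 × 421 mm
E2: ⌊421/2⌋ × 297 = 210 × 297 mm
E3: ⌊297/2⌋ × 210 = 148 × 210 mm

148 × 210 mm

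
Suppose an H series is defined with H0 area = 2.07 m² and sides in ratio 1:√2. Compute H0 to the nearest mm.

Let the short side be w mm. Then w · w√2 = 2.07 m² = 2,070,000 mm².
w² = 2,070,000/√2, so w ≈ 1209.8 mm; long side = w√2 ≈ 1711.0 mm.

1210 × 1711 mm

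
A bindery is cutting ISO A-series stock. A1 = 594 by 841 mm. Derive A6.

A2: ⌊841/2⌋ × 594 = 420 × 594 mm
A3: ⌊594/2⌋ × 420 = 297 × 420 mm
A4: ⌊420/2⌋ × 297 = 210 × 297 mm
A5: ⌊297/2⌋ × 210 = 148 × 210 mm
A6: ⌊210/2⌋ × 148 = 105 × 148 mm

105 × 148 mm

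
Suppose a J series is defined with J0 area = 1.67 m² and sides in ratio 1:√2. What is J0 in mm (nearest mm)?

1087 × 1537 mm

Let the short side be w mm. Then w · w√2 = 1.67 m² = 1,670,000 mm².
w² = 1,670,000/√2, so w ≈ 1086.7 mm; long side = w√2 ≈ 1536.8 mm.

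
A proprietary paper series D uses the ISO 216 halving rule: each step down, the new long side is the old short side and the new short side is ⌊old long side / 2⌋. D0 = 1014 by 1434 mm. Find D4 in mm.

D1 = 717 × 1014 mm (from D0 by 1 halving).
D2: ⌊1014/2⌋ × 717 = 507 × 717 mm
D3: ⌊717/2⌋ × 507 = 358 × 507 mm
D4: ⌊507/2⌋ × 358 = 253 × 358 mm

253 × 358 mm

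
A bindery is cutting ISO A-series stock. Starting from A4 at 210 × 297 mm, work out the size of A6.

A5: ⌊297/2⌋ × 210 = 148 × 210 mm
A6: ⌊210/2⌋ × 148 = 105 × 148 mm

105 × 148 mm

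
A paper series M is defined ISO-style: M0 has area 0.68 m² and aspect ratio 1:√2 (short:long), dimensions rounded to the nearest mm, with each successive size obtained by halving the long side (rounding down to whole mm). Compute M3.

Let M0's short side be w mm. w · w√2 = 0.68 m² = 680,000 mm², so w ≈ 693.4 mm and w√2 ≈ 980.6 mm → M0 = 693 × 981 mm.
M1: ⌊981/2⌋ × 693 = 490 × 693 mm
M2: ⌊693/2⌋ × 490 = 346 × 490 mm
M3: ⌊490/2⌋ × 346 = 245 × 346 mm

245 × 346 mm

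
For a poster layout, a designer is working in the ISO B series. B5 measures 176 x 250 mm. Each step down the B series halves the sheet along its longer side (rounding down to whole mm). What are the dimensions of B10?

B6: ⌊250/2⌋ × 176 = 125 × 176 mm
B7: ⌊176/2⌋ × 125 = 88 × 125 mm
B8: ⌊125/2⌋ × 88 = 62 × 88 mm
B9: ⌊88/2⌋ × 62 = 44 × 62 mm
B10: ⌊62/2⌋ × 44 = 31 × 44 mm

31 × 44 mm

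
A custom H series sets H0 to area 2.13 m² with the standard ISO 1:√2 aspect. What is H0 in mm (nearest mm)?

1227 × 1736 mm

Let the short side be w mm. Then w · w√2 = 2.13 m² = 2,130,000 mm².
w² = 2,130,000/√2, so w ≈ 1227.2 mm; long side = w√2 ≈ 1735.6 mm.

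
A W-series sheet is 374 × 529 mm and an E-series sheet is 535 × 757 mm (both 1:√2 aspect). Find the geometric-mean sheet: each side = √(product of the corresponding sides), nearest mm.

447 × 633 mm

Short side: √(374 · 535) = √200090 ≈ 447.3 → 447 mm
Long side: √(529 · 757) = √400453 ≈ 632.8 → 633 mm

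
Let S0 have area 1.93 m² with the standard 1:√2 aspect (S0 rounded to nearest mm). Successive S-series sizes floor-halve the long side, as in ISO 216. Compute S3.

413 × 584 mm

Let S0's short side be w mm. w · w√2 = 1.93 m² = 1,930,000 mm², so w ≈ 1168.2 mm and w√2 ≈ 1652.1 mm → S0 = 1168 × 1652 mm.
S1: ⌊1652/2⌋ × 1168 = 826 × 1168 mm
S2: ⌊1168/2⌋ × 826 = 584 × 826 mm
S3: ⌊826/2⌋ × 584 = 413 × 584 mm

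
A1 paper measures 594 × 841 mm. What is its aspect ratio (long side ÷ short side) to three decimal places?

841 / 594 = 1.416
ISO 216 targets √2 ≈ 1.414; the +0.002 deviation is from mm rounding.

1.416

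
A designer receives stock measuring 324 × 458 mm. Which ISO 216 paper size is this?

C3 (324 × 458 mm)

Aspect ratio 458/324 ≈ 1.414 — close to the ISO √2 ≈ 1.414.
In the C-series (envelope sizes, between A and B): C3 = 324 × 458 mm.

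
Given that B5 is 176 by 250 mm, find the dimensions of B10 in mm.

31 × 44 mm

B6: ⌊250/2⌋ × 176 = 125 × 176 mm
B7: ⌊176/2⌋ × 125 = 88 × 125 mm
B8: ⌊125/2⌋ × 88 = 62 × 88 mm
B9: ⌊88/2⌋ × 62 = 44 × 62 mm
B10: ⌊62/2⌋ × 44 = 31 × 44 mm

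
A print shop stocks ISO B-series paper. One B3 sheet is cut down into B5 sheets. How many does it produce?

B3 = 353 × 500 mm; B5 = 176 × 250 mm.
Each halving step doubles the count; 2 steps from B3 to B5.
2^2 = 4.

4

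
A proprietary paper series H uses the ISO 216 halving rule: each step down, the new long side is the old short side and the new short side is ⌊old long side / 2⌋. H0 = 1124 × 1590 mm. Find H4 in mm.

H1: ⌊1590/2⌋ × 1124 = 795 × 1124 mm
H2: ⌊1124/2⌋ × 795 = 562 × 795 mm
H3: ⌊795/2⌋ × 562 = 397 × 562 mm
H4: ⌊562/2⌋ × 397 = 281 × 397 mm

281 × 397 mm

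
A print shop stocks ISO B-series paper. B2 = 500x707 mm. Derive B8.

B3: ⌊707/2⌋ × 500 = 353 × 500 mm
B4: ⌊500/2⌋ × 353 = 250 × 353 mm
B5: ⌊353/2⌋ × 250 = 176 × 250 mm
B6: ⌊250/2⌋ × 176 = 125 × 176 mm
B7: ⌊176/2⌋ × 125 = 88 × 125 mm
B8: ⌊125/2⌋ × 88 = 62 × 88 mm

62 × 88 mm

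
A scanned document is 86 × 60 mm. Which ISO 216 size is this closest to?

B8 (62 × 88 mm)

Aspect ratio 86/60 ≈ 1.433 (ISO target is √2 ≈ 1.414).
In the B-series (B0 = 1000 × 1414 mm): B8 = 62 × 88 mm.
Off by 4 mm total — nearest standard size.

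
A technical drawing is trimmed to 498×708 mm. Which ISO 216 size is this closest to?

Aspect ratio 708/498 ≈ 1.422 — close to the ISO √2 ≈ 1.414.
In the B-series (B0 = 1000 × 1414 mm): B2 = 500 × 707 mm.
Off by 3 mm total — nearest standard size.

B2 (500 × 707 mm)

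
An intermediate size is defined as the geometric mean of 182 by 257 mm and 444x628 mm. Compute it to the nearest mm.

Short side: √(182 · 444) = √80808 ≈ 284.3 → 284 mm
Long side: √(257 · 628) = √161396 ≈ 401.7 → 402 mm

284 × 402 mm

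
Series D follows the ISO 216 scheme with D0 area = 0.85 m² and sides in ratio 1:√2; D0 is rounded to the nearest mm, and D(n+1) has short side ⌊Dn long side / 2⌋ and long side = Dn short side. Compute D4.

Let D0's short side be w mm. w · w√2 = 0.85 m² = 850,000 mm², so w ≈ 775.3 mm and w√2 ≈ 1096.4 mm → D0 = 775 × 1096 mm.
D1: ⌊1096/2⌋ × 775 = 548 × 775 mm
D2: ⌊775/2⌋ × 548 = 387 × 548 mm
D3: ⌊548/2⌋ × 387 = 274 × 387 mm
D4: ⌊387/2⌋ × 274 = 193 × 274 mm

193 × 274 mm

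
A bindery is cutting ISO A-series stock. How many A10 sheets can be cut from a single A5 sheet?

32

Each ISO step halves the sheet: 1 × A5 → 2 × A6 → 4 × A7 → 8 × A8 → …
From A5 to A10 is 5 halving steps: 2^5 = 32.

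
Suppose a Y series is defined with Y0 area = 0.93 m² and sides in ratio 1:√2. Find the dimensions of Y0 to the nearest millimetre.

Let the short side be w mm. Then w · w√2 = 0.93 m² = 930,000 mm².
w² = 930,000/√2, so w ≈ 810.9 mm; long side = w√2 ≈ 1146.8 mm.

811 × 1147 mm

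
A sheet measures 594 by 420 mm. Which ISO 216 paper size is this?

Aspect ratio 594/420 ≈ 1.414 — close to the ISO √2 ≈ 1.414.
In the A-series (A0 area = 1 m²): A2 = 420 × 594 mm.

A2 (420 × 594 mm)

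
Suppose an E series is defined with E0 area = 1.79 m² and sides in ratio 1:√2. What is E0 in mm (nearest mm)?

1125 × 1591 mm

Let the short side be w mm. Then w · w√2 = 1.79 m² = 1,790,000 mm².
w² = 1,790,000/√2, so w ≈ 1125.0 mm; long side = w√2 ≈ 1591.1 mm.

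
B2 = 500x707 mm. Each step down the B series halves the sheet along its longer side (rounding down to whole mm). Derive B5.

B3: ⌊707/2⌋ × 500 = 353 × 500 mm
B4: ⌊500/2⌋ × 353 = 250 × 353 mm
B5: ⌊353/2⌋ × 250 = 176 × 250 mm

176 × 250 mm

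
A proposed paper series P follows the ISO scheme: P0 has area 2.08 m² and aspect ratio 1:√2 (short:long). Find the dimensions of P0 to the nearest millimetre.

Let the short side be w mm. Then w · w√2 = 2.08 m² = 2,080,000 mm².
w² = 2,080,000/√2, so w ≈ 1212.8 mm; long side = w√2 ≈ 1715.1 mm.

1213 × 1715 mm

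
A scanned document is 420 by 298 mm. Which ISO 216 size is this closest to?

A3 (297 × 420 mm)

Aspect ratio 420/298 ≈ 1.409 — close to the ISO √2 ≈ 1.414.
In the A-series (A0 area = 1 m²): A3 = 297 × 420 mm.
Off by 1 mm total — nearest standard size.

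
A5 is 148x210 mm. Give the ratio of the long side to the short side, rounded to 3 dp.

1.419

210 / 148 = 1.419
ISO 216 targets √2 ≈ 1.414; the +0.005 deviation is from mm rounding.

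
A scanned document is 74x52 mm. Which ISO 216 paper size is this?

Aspect ratio 74/52 ≈ 1.423 — close to the ISO √2 ≈ 1.414.
In the A-series (A0 area = 1 m²): A8 = 52 × 74 mm.

A8 (52 × 74 mm)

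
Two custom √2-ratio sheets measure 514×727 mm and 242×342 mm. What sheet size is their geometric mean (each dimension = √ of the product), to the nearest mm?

Short side: √(514 · 242) = √124388 ≈ 352.7 → 353 mm
Long side: √(727 · 342) = √248634 ≈ 498.6 → 499 mm

353 × 499 mm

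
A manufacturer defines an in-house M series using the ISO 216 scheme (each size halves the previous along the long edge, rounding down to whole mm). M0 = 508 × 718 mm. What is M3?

M1 = 359 × 508 mm (from M0 by 1 halving).
M2: ⌊508/2⌋ × 359 = 254 × 359 mm
M3: ⌊359/2⌋ × 254 = 179 × 254 mm

179 × 254 mm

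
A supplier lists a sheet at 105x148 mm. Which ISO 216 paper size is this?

A6 (105 × 148 mm)

Aspect ratio 148/105 ≈ 1.410 — close to the ISO √2 ≈ 1.414.
In the A-series (A0 area = 1 m²): A6 = 105 × 148 mm.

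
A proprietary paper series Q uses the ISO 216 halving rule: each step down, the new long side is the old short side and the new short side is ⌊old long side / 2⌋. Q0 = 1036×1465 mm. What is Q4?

259 × 366 mm

Q1: ⌊1465/2⌋ × 1036 = 732 × 1036 mm
Q2: ⌊1036/2⌋ × 732 = 518 × 732 mm
Q3: ⌊732/2⌋ × 518 = 366 × 518 mm
Q4: ⌊518/2⌋ × 366 = 259 × 366 mm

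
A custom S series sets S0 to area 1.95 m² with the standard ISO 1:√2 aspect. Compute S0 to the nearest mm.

Let the short side be w mm. Then w · w√2 = 1.95 m² = 1,950,000 mm².
w² = 1,950,000/√2, so w ≈ 1174.2 mm; long side = w√2 ≈ 1660.6 mm.

1174 × 1661 mm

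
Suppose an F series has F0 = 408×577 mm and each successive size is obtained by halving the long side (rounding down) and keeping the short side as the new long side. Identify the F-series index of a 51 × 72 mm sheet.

F0: 408 × 577 mm
F1: 288 × 408 mm
F2: 204 × 288 mm
F3: 144 × 204 mm
F4: 102 × 144 mm
F5: 72 × 102 mm
F6: 51 × 72 mm
F7: 36 × 51 mm
→ matches F6.

F6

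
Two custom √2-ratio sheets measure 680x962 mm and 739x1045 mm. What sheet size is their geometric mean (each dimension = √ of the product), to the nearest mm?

Short side: √(680 · 739) = √502520 ≈ 708.9 → 709 mm
Long side: √(962 · 1045) = √1005290 ≈ 1002.6 → 1003 mm

709 × 1003 mm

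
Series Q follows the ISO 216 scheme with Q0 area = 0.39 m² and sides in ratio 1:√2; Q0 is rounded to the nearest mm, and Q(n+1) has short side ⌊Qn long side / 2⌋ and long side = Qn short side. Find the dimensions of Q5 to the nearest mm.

92 × 131 mm

Let Q0's short side be w mm. w · w√2 = 0.39 m² = 390,000 mm², so w ≈ 525.1 mm and w√2 ≈ 742.7 mm → Q0 = 525 × 743 mm.
Q1: ⌊743/2⌋ × 525 = 371 × 525 mm
Q2: ⌊525/2⌋ × 371 = 262 × 371 mm
Q3: ⌊371/2⌋ × 262 = 185 × 262 mm
Q4: ⌊262/2⌋ × 185 = 131 × 185 mm
Q5: ⌊185/2⌋ × 131 = 92 × 131 mm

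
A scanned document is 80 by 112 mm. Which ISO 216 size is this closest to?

Aspect ratio 112/80 ≈ 1.400 — close to the ISO √2 ≈ 1.414.
In the C-series (envelope sizes, between A and B): C7 = 81 × 114 mm.
Off by 3 mm total — nearest standard size.

C7 (81 × 114 mm)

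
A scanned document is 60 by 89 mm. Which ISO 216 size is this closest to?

B8 (62 × 88 mm)

Aspect ratio 89/60 ≈ 1.483 (ISO target is √2 ≈ 1.414).
In the B-series (B0 = 1000 × 1414 mm): B8 = 62 × 88 mm.
Off by 3 mm total — nearest standard size.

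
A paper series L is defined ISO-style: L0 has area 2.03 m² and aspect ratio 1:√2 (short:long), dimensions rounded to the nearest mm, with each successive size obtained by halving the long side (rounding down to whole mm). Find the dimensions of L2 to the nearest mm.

Let L0's short side be w mm. w · w√2 = 2.03 m² = 2,030,000 mm², so w ≈ 1198.1 mm and w√2 ≈ 1694.4 mm → L0 = 1198 × 1694 mm.
L1: ⌊1694/2⌋ × 1198 = 847 × 1198 mm
L2: ⌊1198/2⌋ × 847 = 599 × 847 mm

599 × 847 mm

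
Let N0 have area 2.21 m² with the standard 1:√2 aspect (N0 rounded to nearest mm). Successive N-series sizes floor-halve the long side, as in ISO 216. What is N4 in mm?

312 × 442 mm

Let N0's short side be w mm. w · w√2 = 2.21 m² = 2,210,000 mm², so w ≈ 1250.1 mm and w√2 ≈ 1767.9 mm → N0 = 1250 × 1768 mm.
N1: ⌊1768/2⌋ × 1250 = 884 × 1250 mm
N2: ⌊1250/2⌋ × 884 = 625 × 884 mm
N3: ⌊884/2⌋ × 625 = 442 × 625 mm
N4: ⌊625/2⌋ × 442 = 312 × 442 mm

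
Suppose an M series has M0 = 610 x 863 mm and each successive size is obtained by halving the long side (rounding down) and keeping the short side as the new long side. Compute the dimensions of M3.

215 × 305 mm

M1: ⌊863/2⌋ × 610 = 431 × 610 mm
M2: ⌊610/2⌋ × 431 = 305 × 431 mm
M3: ⌊431/2⌋ × 305 = 215 × 305 mm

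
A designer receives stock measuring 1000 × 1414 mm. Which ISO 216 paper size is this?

Aspect ratio 1414/1000 ≈ 1.414 — close to the ISO √2 ≈ 1.414.
In the B-series (B0 = 1000 × 1414 mm): B0 = 1000 × 1414 mm.

B0 (1000 × 1414 mm)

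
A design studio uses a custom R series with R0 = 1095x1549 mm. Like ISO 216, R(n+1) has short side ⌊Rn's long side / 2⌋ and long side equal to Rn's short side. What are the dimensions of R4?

273 × 387 mm

R1 = 774 × 1095 mm (from R0 by 1 halving).
R2: ⌊1095/2⌋ × 774 = 547 × 774 mm
R3: ⌊774/2⌋ × 547 = 387 × 547 mm
R4: ⌊547/2⌋ × 387 = 273 × 387 mm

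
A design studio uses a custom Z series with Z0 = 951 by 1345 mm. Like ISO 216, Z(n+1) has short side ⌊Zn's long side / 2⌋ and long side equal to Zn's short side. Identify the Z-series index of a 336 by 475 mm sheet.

Z0: 951 × 1345 mm
Z1: 672 × 951 mm
Z2: 475 × 672 mm
Z3: 336 × 475 mm
Z4: 237 × 336 mm
→ matches Z3.

Z3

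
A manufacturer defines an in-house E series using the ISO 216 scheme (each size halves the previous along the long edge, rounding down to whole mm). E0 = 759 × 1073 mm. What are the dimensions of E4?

189 × 268 mm

E1: ⌊1073/2⌋ × 759 = 536 × 759 mm
E2: ⌊759/2⌋ × 536 = 379 × 536 mm
E3: ⌊536/2⌋ × 379 = 268 × 379 mm
E4: ⌊379/2⌋ × 268 = 189 × 268 mm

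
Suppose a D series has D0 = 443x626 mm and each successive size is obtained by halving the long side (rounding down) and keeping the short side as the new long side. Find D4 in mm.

D1: ⌊626/2⌋ × 443 = 313 × 443 mm
D2: ⌊443/2⌋ × 313 = 221 × 313 mm
D3: ⌊313/2⌋ × 221 = 156 × 221 mm
D4: ⌊221/2⌋ × 156 = 110 × 156 mm

110 × 156 mm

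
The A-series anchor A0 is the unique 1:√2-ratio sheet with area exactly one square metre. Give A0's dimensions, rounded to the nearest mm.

841 × 1189 mm

Let the short side be w mm. Then the long side is w√2 and w · w√2 = 10⁶ mm².
w² = 10⁶/√2, so w = 1000 / 2^(1/4) ≈ 840.9 mm; long side = 1000 · 2^(1/4) ≈ 1189.2 mm.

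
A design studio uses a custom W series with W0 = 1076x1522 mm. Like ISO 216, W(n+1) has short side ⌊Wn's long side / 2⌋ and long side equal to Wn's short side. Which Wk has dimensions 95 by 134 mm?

W0: 1076 × 1522 mm
W1: 761 × 1076 mm
W2: 538 × 761 mm
W3: 380 × 538 mm
W4: 269 × 380 mm
W5: 190 × 269 mm
W6: 134 × 190 mm
W7: 95 × 134 mm
W8: 67 × 95 mm
→ matches W7.

W7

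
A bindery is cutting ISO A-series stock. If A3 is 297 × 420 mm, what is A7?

74 × 105 mm

A4: ⌊420/2⌋ × 297 = 210 × 297 mm
A5: ⌊297/2⌋ × 210 = 148 × 210 mm
A6: ⌊210/2⌋ × 148 = 105 × 148 mm
A7: ⌊148/2⌋ × 105 = 74 × 105 mm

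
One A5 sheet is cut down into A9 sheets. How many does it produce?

16

A5 = 148 × 210 mm; A9 = 37 × 52 mm.
Each halving step doubles the count; 4 steps from A5 to A9.
2^4 = 16.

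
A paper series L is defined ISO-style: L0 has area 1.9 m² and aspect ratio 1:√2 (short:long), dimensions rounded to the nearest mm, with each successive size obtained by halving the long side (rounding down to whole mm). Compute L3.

409 × 579 mm

Let L0's short side be w mm. w · w√2 = 1.9 m² = 1,900,000 mm², so w ≈ 1159.1 mm and w√2 ≈ 1639.2 mm → L0 = 1159 × 1639 mm.
L1: ⌊1639/2⌋ × 1159 = 819 × 1159 mm
L2: ⌊1159/2⌋ × 819 = 579 × 819 mm
L3: ⌊819/2⌋ × 579 = 409 × 579 mm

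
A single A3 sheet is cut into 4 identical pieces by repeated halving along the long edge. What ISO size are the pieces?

4 = 2^2, so 2 halving steps.
A3 → A4 → … → A5 after 2 steps.

A5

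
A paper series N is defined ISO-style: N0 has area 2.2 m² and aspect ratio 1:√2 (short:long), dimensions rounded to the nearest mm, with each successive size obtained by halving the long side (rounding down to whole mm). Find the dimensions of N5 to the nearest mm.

220 × 311 mm

Let N0's short side be w mm. w · w√2 = 2.2 m² = 2,200,000 mm², so w ≈ 1247.3 mm and w√2 ≈ 1763.9 mm → N0 = 1247 × 1764 mm.
N1: ⌊1764/2⌋ × 1247 = 882 × 1247 mm
N2: ⌊1247/2⌋ × 882 = 623 × 882 mm
N3: ⌊882/2⌋ × 623 = 441 × 623 mm
N4: ⌊623/2⌋ × 441 = 311 × 441 mm
N5: ⌊441/2⌋ × 311 = 220 × 311 mm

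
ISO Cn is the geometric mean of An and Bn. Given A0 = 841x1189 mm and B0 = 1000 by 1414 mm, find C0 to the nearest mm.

Short side: √(841 · 1000) = √841000 ≈ 917.1 → 917 mm
Long side: √(1189 · 1414) = √1681246 ≈ 1296.6 → 1297 mm

917 × 1297 mm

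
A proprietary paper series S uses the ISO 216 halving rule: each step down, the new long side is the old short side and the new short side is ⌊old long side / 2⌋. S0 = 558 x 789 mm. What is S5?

98 × 139 mm

S1: ⌊789/2⌋ × 558 = 394 × 558 mm
S2: ⌊558/2⌋ × 394 = 279 × 394 mm
S3: ⌊394/2⌋ × 279 = 197 × 279 mm
S4: ⌊279/2⌋ × 197 = 139 × 197 mm
S5: ⌊197/2⌋ × 139 = 98 × 139 mm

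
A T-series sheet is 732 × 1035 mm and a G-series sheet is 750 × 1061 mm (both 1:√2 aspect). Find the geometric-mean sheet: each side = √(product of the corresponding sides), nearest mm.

741 × 1048 mm

Short side: √(732 · 750) = √549000 ≈ 740.9 → 741 mm
Long side: √(1035 · 1061) = √1098135 ≈ 1047.9 → 1048 mm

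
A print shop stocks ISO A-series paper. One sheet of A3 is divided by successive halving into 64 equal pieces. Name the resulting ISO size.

64 = 2^6, so 6 halving steps.
A3 → A4 → … → A9 after 6 steps.

A9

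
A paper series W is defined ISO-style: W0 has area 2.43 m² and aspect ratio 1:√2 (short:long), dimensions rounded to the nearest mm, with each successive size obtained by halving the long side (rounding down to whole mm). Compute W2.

Let W0's short side be w mm. w · w√2 = 2.43 m² = 2,430,000 mm², so w ≈ 1310.8 mm and w√2 ≈ 1853.8 mm → W0 = 1311 × 1854 mm.
W1: ⌊1854/2⌋ × 1311 = 927 × 1311 mm
W2: ⌊1311/2⌋ × 927 = 655 × 927 mm

655 × 927 mm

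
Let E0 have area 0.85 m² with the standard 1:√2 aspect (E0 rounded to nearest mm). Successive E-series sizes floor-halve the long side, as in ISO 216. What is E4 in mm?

193 × 274 mm

Let E0's short side be w mm. w · w√2 = 0.85 m² = 850,000 mm², so w ≈ 775.3 mm and w√2 ≈ 1096.4 mm → E0 = 775 × 1096 mm.
E1: ⌊1096/2⌋ × 775 = 548 × 775 mm
E2: ⌊775/2⌋ × 548 = 387 × 548 mm
E3: ⌊548/2⌋ × 387 = 274 × 387 mm
E4: ⌊387/2⌋ × 274 = 193 × 274 mm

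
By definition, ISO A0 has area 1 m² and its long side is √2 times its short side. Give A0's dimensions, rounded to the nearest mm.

Let the short side be w mm. Then the long side is w√2 and w · w√2 = 10⁶ mm².
w² = 10⁶/√2, so w = 1000 / 2^(1/4) ≈ 840.9 mm; long side = 1000 · 2^(1/4) ≈ 1189.2 mm.

841 × 1189 mm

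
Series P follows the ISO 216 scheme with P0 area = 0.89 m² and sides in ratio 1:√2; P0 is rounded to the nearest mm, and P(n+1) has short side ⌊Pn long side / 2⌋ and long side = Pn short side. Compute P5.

140 × 198 mm

Let P0's short side be w mm. w · w√2 = 0.89 m² = 890,000 mm², so w ≈ 793.3 mm and w√2 ≈ 1121.9 mm → P0 = 793 × 1122 mm.
P1: ⌊1122/2⌋ × 793 = 561 × 793 mm
P2: ⌊793/2⌋ × 561 = 396 × 561 mm
P3: ⌊561/2⌋ × 396 = 280 × 396 mm
P4: ⌊396/2⌋ × 280 = 198 × 280 mm
P5: ⌊280/2⌋ × 198 = 140 × 198 mm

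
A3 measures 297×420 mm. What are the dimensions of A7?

74 × 105 mm

A4: ⌊420/2⌋ × 297 = 210 × 297 mm
A5: ⌊297/2⌋ × 210 = 148 × 210 mm
A6: ⌊210/2⌋ × 148 = 105 × 148 mm
A7: ⌊148/2⌋ × 105 = 74 × 105 mm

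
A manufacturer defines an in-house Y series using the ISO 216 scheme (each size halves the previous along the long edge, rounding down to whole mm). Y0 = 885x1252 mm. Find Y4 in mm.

Y1: ⌊1252/2⌋ × 885 = 626 × 885 mm
Y2: ⌊885/2⌋ × 626 = 442 × 626 mm
Y3: ⌊626/2⌋ × 442 = 313 × 442 mm
Y4: ⌊442/2⌋ × 313 = 221 × 313 mm

221 × 313 mm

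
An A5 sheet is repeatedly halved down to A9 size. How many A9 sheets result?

16

Each ISO step halves the sheet: 1 × A5 → 2 × A6 → 4 × A7 → 8 × A8 → …
From A5 to A9 is 4 halving steps: 2^4 = 16.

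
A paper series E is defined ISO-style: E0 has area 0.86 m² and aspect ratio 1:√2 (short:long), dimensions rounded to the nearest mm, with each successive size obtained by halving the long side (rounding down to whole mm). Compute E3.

Let E0's short side be w mm. w · w√2 = 0.86 m² = 860,000 mm², so w ≈ 779.8 mm and w√2 ≈ 1102.8 mm → E0 = 780 × 1103 mm.
E1: ⌊1103/2⌋ × 780 = 551 × 780 mm
E2: ⌊780/2⌋ × 551 = 390 × 551 mm
E3: ⌊551/2⌋ × 390 = 275 × 390 mm

275 × 390 mm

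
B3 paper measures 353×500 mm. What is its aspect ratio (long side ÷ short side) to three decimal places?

500 / 353 = 1.416
ISO 216 targets √2 ≈ 1.414; the +0.002 deviation is from mm rounding.

1.416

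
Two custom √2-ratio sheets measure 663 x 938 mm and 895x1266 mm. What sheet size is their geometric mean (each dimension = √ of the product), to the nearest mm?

770 × 1090 mm

Short side: √(663 · 895) = √593385 ≈ 770.3 → 770 mm
Long side: √(938 · 1266) = √1187508 ≈ 1089.7 → 1090 mm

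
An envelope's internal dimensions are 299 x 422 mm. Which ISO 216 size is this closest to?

Aspect ratio 422/299 ≈ 1.411 — close to the ISO √2 ≈ 1.414.
In the A-series (A0 area = 1 m²): A3 = 297 × 420 mm.
Off by 4 mm total — nearest standard size.

A3 (297 × 420 mm)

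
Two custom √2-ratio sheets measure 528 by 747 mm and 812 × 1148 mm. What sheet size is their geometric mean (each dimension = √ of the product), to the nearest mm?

Short side: √(528 · 812) = √428736 ≈ 654.8 → 655 mm
Long side: √(747 · 1148) = √857556 ≈ 926.0 → 926 mm

655 × 926 mm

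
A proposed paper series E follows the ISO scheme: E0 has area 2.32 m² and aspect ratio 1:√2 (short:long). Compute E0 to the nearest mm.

1281 × 1811 mm

Let the short side be w mm. Then w · w√2 = 2.32 m² = 2,320,000 mm².
w² = 2,320,000/√2, so w ≈ 1280.8 mm; long side = w√2 ≈ 1811.3 mm.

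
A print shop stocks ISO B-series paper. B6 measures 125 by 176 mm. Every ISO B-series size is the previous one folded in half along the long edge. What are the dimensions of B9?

44 × 62 mm

B7: ⌊176/2⌋ × 125 = 88 × 125 mm
B8: ⌊125/2⌋ × 88 = 62 × 88 mm
B9: ⌊88/2⌋ × 62 = 44 × 62 mm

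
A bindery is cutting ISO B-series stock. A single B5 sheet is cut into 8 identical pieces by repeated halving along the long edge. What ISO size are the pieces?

B8

8 = 2^3, so 3 halving steps.
B5 → B6 → … → B8 after 3 steps.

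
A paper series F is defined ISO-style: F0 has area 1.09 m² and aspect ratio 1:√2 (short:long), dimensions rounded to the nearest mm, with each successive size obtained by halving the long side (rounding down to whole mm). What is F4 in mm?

Let F0's short side be w mm. w · w√2 = 1.09 m² = 1,090,000 mm², so w ≈ 877.9 mm and w√2 ≈ 1241.6 mm → F0 = 878 × 1242 mm.
F1: ⌊1242/2⌋ × 878 = 621 × 878 mm
F2: ⌊878/2⌋ × 621 = 439 × 621 mm
F3: ⌊621/2⌋ × 439 = 310 × 439 mm
F4: ⌊439/2⌋ × 310 = 219 × 310 mm

219 × 310 mm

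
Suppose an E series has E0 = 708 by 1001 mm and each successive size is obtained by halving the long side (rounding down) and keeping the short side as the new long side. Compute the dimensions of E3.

E1: ⌊1001/2⌋ × 708 = 500 × 708 mm
E2: ⌊708/2⌋ × 500 = 354 × 500 mm
E3: ⌊500/2⌋ × 354 = 250 × 354 mm

250 × 354 mm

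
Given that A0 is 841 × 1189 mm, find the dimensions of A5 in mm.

A1: ⌊1189/2⌋ × 841 = 594 × 841 mm
A2: ⌊841/2⌋ × 594 = 420 × 594 mm
A3: ⌊594/2⌋ × 420 = 297 × 420 mm
A4: ⌊420/2⌋ × 297 = 210 × 297 mm
A5: ⌊297/2⌋ × 210 = 148 × 210 mm

148 × 210 mm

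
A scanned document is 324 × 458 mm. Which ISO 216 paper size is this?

Aspect ratio 458/324 ≈ 1.414 — close to the ISO √2 ≈ 1.414.
In the C-series (envelope sizes, between A and B): C3 = 324 × 458 mm.

C3 (324 × 458 mm)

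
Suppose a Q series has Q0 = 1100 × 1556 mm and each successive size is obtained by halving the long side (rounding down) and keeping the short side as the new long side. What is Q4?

Q1: ⌊1556/2⌋ × 1100 = 778 × 1100 mm
Q2: ⌊1100/2⌋ × 778 = 550 × 778 mm
Q3: ⌊778/2⌋ × 550 = 389 × 550 mm
Q4: ⌊550/2⌋ × 389 = 275 × 389 mm

275 × 389 mm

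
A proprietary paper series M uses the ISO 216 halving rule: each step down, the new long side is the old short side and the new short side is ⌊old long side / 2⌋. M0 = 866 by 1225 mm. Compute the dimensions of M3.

M1: ⌊1225/2⌋ × 866 = 612 × 866 mm
M2: ⌊866/2⌋ × 612 = 433 × 612 mm
M3: ⌊612/2⌋ × 433 = 306 × 433 mm

306 × 433 mm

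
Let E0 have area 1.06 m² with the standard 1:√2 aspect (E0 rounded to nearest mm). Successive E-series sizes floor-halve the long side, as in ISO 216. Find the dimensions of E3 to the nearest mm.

306 × 433 mm

Let E0's short side be w mm. w · w√2 = 1.06 m² = 1,060,000 mm², so w ≈ 865.8 mm and w√2 ≈ 1224.4 mm → E0 = 866 × 1224 mm.
E1: ⌊1224/2⌋ × 866 = 612 × 866 mm
E2: ⌊866/2⌋ × 612 = 433 × 612 mm
E3: ⌊612/2⌋ × 433 = 306 × 433 mm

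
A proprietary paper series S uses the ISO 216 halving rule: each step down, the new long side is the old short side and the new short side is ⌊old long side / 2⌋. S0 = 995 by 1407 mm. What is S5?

S1: ⌊1407/2⌋ × 995 = 703 × 995 mm
S2: ⌊995/2⌋ × 703 = 497 × 703 mm
S3: ⌊703/2⌋ × 497 = 351 × 497 mm
S4: ⌊497/2⌋ × 351 = 248 × 351 mm
S5: ⌊351/2⌋ × 248 = 175 × 248 mm

175 × 248 mm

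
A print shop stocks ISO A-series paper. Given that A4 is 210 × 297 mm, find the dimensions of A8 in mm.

A5: ⌊297/2⌋ × 210 = 148 × 210 mm
A6: ⌊210/2⌋ × 148 = 105 × 148 mm
A7: ⌊148/2⌋ × 105 = 74 × 105 mm
A8: ⌊105/2⌋ × 74 = 52 × 74 mm

52 × 74 mm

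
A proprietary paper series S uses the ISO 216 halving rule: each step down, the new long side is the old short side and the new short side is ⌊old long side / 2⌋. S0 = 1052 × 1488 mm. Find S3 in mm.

372 × 526 mm

S1: ⌊1488/2⌋ × 1052 = 744 × 1052 mm
S2: ⌊1052/2⌋ × 744 = 526 × 744 mm
S3: ⌊744/2⌋ × 526 = 372 × 526 mm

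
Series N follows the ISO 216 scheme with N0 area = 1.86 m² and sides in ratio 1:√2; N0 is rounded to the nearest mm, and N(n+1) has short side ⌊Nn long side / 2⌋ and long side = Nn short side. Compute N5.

Let N0's short side be w mm. w · w√2 = 1.86 m² = 1,860,000 mm², so w ≈ 1146.8 mm and w√2 ≈ 1621.9 mm → N0 = 1147 × 1622 mm.
N1: ⌊1622/2⌋ × 1147 = 811 × 1147 mm
N2: ⌊1147/2⌋ × 811 = 573 × 811 mm
N3: ⌊811/2⌋ × 573 = 405 × 573 mm
N4: ⌊573/2⌋ × 405 = 286 × 405 mm
N5: ⌊405/2⌋ × 286 = 202 × 286 mm

202 × 286 mm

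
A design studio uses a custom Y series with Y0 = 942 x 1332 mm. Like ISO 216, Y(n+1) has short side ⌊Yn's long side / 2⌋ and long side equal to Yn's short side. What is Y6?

Y1: ⌊1332/2⌋ × 942 = 666 × 942 mm
Y2: ⌊942/2⌋ × 666 = 471 × 666 mm
Y3: ⌊666/2⌋ × 471 = 333 × 471 mm
Y4: ⌊471/2⌋ × 333 = 235 × 333 mm
Y5: ⌊333/2⌋ × 235 = 166 × 235 mm
Y6: ⌊235/2⌋ × 166 = 117 × 166 mm

117 × 166 mm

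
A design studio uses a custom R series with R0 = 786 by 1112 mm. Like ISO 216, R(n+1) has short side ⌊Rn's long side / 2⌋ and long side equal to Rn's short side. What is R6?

98 × 139 mm

R1 = 556 × 786 mm (from R0 by 1 halving).
R2: ⌊786/2⌋ × 556 = 393 × 556 mm
R3: ⌊556/2⌋ × 393 = 278 × 393 mm
R4: ⌊393/2⌋ × 278 = 196 × 278 mm
R5: ⌊278/2⌋ × 196 = 139 × 196 mm
R6: ⌊196/2⌋ × 139 = 98 × 139 mm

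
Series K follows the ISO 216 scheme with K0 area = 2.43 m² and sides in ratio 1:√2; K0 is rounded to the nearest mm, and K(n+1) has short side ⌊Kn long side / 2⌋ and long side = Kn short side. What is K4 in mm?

Let K0's short side be w mm. w · w√2 = 2.43 m² = 2,430,000 mm², so w ≈ 1310.8 mm and w√2 ≈ 1853.8 mm → K0 = 1311 × 1854 mm.
K1: ⌊1854/2⌋ × 1311 = 927 × 1311 mm
K2: ⌊1311/2⌋ × 927 = 655 × 927 mm
K3: ⌊927/2⌋ × 655 = 463 × 655 mm
K4: ⌊655/2⌋ × 463 = 327 × 463 mm

327 × 463 mm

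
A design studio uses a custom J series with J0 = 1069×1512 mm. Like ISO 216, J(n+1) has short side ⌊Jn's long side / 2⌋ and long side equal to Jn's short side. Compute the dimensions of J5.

J1 = 756 × 1069 mm (from J0 by 1 halving).
J2: ⌊1069/2⌋ × 756 = 534 × 756 mm
J3: ⌊756/2⌋ × 534 = 378 × 534 mm
J4: ⌊534/2⌋ × 378 = 267 × 378 mm
J5: ⌊378/2⌋ × 267 = 189 × 267 mm

189 × 267 mm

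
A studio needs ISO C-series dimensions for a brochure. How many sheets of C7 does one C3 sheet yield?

16

Each ISO step halves the sheet: 1 × C3 → 2 × C4 → 4 × C5 → 8 × C6 → …
From C3 to C7 is 4 halving steps: 2^4 = 16.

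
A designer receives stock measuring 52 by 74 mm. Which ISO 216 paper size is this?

A8 (52 × 74 mm)

Aspect ratio 74/52 ≈ 1.423 — close to the ISO √2 ≈ 1.414.
In the A-series (A0 area = 1 m²): A8 = 52 × 74 mm.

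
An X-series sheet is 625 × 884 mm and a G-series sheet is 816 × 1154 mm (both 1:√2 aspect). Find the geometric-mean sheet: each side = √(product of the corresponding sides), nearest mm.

Short side: √(625 · 816) = √510000 ≈ 714.1 → 714 mm
Long side: √(884 · 1154) = √1020136 ≈ 1010.0 → 1010 mm

714 × 1010 mm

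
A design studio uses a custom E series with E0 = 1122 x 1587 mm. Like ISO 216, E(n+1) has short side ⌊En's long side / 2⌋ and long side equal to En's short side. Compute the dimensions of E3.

E1: ⌊1587/2⌋ × 1122 = 793 × 1122 mm
E2: ⌊1122/2⌋ × 793 = 561 × 793 mm
E3: ⌊793/2⌋ × 561 = 396 × 561 mm

396 × 561 mm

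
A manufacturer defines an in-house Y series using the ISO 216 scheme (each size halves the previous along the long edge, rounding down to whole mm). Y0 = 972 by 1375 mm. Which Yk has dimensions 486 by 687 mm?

Y2

Y0: 972 × 1375 mm
Y1: 687 × 972 mm
Y2: 486 × 687 mm
Y3: 343 × 486 mm
→ matches Y2.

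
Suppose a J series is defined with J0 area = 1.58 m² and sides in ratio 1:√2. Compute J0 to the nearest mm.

1057 × 1495 mm

Let the short side be w mm. Then w · w√2 = 1.58 m² = 1,580,000 mm².
w² = 1,580,000/√2, so w ≈ 1057.0 mm; long side = w√2 ≈ 1494.8 mm.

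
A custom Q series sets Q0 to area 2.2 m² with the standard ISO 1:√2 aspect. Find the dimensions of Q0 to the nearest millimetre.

Let the short side be w mm. Then w · w√2 = 2.2 m² = 2,200,000 mm².
w² = 2,200,000/√2, so w ≈ 1247.3 mm; long side = w√2 ≈ 1763.9 mm.

1247 × 1764 mm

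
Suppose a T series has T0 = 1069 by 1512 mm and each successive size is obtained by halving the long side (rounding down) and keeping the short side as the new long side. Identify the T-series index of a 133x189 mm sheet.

T0: 1069 × 1512 mm
T1: 756 × 1069 mm
T2: 534 × 756 mm
T3: 378 × 534 mm
T4: 267 × 378 mm
T5: 189 × 267 mm
T6: 133 × 189 mm
T7: 94 × 133 mm
→ matches T6.

T6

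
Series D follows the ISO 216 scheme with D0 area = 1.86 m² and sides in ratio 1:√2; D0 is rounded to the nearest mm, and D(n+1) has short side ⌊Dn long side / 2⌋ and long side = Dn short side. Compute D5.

202 × 286 mm

Let D0's short side be w mm. w · w√2 = 1.86 m² = 1,860,000 mm², so w ≈ 1146.8 mm and w√2 ≈ 1621.9 mm → D0 = 1147 × 1622 mm.
D1: ⌊1622/2⌋ × 1147 = 811 × 1147 mm
D2: ⌊1147/2⌋ × 811 = 573 × 811 mm
D3: ⌊811/2⌋ × 573 = 405 × 573 mm
D4: ⌊573/2⌋ × 405 = 286 × 405 mm
D5: ⌊405/2⌋ × 286 = 202 × 286 mm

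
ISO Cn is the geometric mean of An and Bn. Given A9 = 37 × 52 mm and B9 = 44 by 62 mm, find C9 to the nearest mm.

Short side: √(37 · 44) = √1628 ≈ 40.3 → 40 mm
Long side: √(52 · 62) = √3224 ≈ 56.8 → 57 mm

40 × 57 mm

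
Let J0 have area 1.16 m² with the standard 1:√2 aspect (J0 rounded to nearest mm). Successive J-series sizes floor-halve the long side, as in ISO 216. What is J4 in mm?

Let J0's short side be w mm. w · w√2 = 1.16 m² = 1,160,000 mm², so w ≈ 905.7 mm and w√2 ≈ 1280.8 mm → J0 = 906 × 1281 mm.
J1: ⌊1281/2⌋ × 906 = 640 × 906 mm
J2: ⌊906/2⌋ × 640 = 453 × 640 mm
J3: ⌊640/2⌋ × 453 = 320 × 453 mm
J4: ⌊453/2⌋ × 320 = 226 × 320 mm

226 × 320 mm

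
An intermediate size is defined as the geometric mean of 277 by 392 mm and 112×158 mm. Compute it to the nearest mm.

Short side: √(277 · 112) = √31024 ≈ 176.1 → 176 mm
Long side: √(392 · 158) = √61936 ≈ 248.9 → 249 mm

176 × 249 mm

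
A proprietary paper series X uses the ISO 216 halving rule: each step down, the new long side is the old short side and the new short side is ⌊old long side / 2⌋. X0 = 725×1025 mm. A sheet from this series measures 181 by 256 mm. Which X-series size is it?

X0: 725 × 1025 mm
X1: 512 × 725 mm
X2: 362 × 512 mm
X3: 256 × 362 mm
X4: 181 × 256 mm
X5: 128 × 181 mm
→ matches X4.

X4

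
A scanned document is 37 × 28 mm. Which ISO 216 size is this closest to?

Aspect ratio 37/28 ≈ 1.321 (ISO target is √2 ≈ 1.414).
In the A-series (A0 area = 1 m²): A10 = 26 × 37 mm.
Off by 2 mm total — nearest standard size.

A10 (26 × 37 mm)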